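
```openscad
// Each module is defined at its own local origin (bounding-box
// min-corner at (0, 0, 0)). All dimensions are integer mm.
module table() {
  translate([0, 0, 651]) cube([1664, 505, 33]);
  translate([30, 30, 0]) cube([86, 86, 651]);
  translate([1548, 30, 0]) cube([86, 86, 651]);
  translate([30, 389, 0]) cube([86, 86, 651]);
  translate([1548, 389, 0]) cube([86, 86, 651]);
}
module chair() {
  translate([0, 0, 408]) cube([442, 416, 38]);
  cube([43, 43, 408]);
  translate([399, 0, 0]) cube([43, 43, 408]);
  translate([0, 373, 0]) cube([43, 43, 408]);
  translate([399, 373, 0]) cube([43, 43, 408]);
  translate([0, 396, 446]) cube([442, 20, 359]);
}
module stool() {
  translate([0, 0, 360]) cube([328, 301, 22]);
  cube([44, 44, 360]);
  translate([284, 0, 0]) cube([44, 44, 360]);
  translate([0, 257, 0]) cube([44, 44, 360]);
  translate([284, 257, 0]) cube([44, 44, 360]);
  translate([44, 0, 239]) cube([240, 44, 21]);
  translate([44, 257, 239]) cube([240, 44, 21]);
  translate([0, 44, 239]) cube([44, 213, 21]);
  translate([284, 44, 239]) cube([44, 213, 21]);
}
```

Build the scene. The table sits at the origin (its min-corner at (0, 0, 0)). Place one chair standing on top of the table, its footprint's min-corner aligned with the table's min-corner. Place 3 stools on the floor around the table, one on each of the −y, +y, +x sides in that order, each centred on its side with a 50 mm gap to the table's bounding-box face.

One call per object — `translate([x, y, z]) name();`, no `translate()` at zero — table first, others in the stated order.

table();
translate([0, 0, 684]) chair();
translate([668, -351, 0]) stool();
translate([668, 555, 0]) stool();
translate([1714, 102, 0]) stool();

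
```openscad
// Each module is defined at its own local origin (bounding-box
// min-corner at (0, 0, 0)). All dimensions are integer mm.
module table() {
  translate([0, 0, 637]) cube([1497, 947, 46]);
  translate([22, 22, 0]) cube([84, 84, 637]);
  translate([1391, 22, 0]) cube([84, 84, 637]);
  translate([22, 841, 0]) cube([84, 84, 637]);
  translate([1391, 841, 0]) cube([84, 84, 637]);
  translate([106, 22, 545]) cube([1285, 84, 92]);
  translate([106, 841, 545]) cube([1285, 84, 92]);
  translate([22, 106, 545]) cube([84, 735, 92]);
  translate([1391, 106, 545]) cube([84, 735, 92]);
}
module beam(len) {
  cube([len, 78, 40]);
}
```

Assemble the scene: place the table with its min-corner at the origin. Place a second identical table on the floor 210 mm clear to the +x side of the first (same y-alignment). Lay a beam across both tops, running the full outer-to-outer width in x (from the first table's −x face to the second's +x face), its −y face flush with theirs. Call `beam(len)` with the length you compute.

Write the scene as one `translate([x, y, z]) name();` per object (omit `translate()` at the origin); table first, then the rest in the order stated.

table();
translate([1707, 0, 0]) table();
translate([0, 0, 683]) beam(3204);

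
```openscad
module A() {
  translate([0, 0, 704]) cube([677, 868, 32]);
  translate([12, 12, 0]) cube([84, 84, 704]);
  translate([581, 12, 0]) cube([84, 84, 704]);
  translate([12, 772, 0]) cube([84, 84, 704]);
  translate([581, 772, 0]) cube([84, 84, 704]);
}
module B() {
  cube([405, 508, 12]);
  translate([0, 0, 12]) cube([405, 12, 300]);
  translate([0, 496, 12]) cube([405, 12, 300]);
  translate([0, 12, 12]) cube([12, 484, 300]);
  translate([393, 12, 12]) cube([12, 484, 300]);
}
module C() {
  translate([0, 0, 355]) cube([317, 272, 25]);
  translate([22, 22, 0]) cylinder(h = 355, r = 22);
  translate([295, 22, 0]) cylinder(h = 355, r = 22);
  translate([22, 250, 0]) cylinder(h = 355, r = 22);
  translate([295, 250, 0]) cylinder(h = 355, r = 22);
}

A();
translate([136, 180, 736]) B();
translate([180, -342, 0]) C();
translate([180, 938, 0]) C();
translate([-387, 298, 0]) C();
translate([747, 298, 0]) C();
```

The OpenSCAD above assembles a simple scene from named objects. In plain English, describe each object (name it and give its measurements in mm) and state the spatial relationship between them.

A is a rectangular dining table. The top is 677×868×32 mm with its upper surface at z = 736 mm. It stands on four 84×84 mm square legs, each inset 12 mm from the nearest pair of top edges, running from the floor to the underside of the top.

B is an open-topped rectangular box: outside dimensions 405×508×312 mm, with a uniform wall and base thickness of 12 mm. The base is a full 405×508 slab on the floor; four walls sit on top of the base. The front and back walls (the −y and +y sides) span the full width; the two side walls fit between them.

C is a four-legged stool. The seat is 317×272 mm, 25 mm thick, top at z = 380 mm. It stands on four round legs, each 44 mm in diameter, from z = 0 to the seat underside, each leg's axis is inset half a diameter from the nearest pair of seat edges (so the leg's bounding box is flush with the corner).

The open box is on top of the table, centred. Four stools sit around the table at the −y, +y, −x, +x sides.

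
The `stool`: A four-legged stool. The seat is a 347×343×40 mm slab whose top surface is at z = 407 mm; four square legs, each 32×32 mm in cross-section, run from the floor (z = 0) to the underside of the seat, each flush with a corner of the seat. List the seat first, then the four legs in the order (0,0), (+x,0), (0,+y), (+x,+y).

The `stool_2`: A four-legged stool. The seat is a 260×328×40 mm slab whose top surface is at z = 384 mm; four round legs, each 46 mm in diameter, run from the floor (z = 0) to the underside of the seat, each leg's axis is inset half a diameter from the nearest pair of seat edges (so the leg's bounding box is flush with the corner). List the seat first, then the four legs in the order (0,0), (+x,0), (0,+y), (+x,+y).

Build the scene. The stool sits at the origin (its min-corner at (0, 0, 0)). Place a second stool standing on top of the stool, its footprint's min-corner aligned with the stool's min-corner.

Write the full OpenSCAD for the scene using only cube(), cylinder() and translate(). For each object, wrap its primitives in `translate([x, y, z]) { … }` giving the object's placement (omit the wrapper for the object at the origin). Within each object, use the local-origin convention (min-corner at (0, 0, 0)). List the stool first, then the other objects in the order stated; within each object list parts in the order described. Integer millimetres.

translate([0, 0, 367]) cube([347, 343, 40]);
cube([32, 32, 367]);
translate([315, 0, 0]) cube([32, 32, 367]);
translate([0, 311, 0]) cube([32, 32, 367]);
translate([315, 311, 0]) cube([32, 32, 367]);
translate([0, 0, 407]) {
  translate([0, 0, 344]) cube([260, 328, 40]);
  translate([23, 23, 0]) cylinder(h = 344, r = 23);
  translate([237, 23, 0]) cylinder(h = 344, r = 23);
  translate([23, 305, 0]) cylinder(h = 344, r = 23);
  translate([237, 305, 0]) cylinder(h = 344, r = 23);
}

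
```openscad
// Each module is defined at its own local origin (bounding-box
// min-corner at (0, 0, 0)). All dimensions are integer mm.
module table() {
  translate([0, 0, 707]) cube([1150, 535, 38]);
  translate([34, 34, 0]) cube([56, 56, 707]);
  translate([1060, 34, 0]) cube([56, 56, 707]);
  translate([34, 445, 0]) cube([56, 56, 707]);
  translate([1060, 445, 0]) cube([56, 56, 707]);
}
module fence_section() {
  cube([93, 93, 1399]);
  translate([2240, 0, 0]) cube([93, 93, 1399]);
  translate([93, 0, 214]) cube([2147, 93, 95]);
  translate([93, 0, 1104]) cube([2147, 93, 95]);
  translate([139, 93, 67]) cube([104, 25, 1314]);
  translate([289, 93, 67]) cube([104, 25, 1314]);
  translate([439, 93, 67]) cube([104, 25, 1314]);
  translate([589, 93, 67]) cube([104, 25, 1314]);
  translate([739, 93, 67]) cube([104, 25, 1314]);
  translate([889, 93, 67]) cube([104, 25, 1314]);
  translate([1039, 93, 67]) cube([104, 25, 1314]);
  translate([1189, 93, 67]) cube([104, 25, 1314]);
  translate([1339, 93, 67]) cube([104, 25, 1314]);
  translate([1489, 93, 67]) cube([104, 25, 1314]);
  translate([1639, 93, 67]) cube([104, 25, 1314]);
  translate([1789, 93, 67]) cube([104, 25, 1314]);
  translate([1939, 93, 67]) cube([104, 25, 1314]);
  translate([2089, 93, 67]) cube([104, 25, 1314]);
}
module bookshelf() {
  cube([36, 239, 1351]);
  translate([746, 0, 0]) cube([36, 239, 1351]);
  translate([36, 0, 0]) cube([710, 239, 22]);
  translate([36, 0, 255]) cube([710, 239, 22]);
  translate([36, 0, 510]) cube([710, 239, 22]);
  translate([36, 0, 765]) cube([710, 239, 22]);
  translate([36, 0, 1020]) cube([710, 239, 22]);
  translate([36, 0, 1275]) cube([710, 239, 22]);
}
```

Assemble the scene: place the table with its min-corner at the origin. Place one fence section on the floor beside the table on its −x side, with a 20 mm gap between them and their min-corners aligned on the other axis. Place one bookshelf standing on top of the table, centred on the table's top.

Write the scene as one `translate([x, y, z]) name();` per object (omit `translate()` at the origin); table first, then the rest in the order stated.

table();
translate([-2353, 0, 0]) fence_section();
translate([184, 148, 745]) bookshelf();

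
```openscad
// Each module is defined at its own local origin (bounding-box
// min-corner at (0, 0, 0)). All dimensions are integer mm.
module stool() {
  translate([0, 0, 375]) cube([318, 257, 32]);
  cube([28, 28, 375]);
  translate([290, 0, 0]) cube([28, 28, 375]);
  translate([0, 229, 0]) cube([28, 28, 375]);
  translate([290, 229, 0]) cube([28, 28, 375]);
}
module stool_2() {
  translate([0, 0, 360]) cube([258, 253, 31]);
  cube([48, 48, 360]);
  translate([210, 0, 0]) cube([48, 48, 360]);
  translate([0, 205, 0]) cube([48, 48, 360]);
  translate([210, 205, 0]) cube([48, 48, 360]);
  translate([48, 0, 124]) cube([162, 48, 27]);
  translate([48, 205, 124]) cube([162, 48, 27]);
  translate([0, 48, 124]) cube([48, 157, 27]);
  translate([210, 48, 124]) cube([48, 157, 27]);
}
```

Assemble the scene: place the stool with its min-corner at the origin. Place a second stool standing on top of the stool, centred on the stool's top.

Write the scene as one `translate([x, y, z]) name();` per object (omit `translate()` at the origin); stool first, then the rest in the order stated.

stool();
translate([30, 2, 407]) stool_2();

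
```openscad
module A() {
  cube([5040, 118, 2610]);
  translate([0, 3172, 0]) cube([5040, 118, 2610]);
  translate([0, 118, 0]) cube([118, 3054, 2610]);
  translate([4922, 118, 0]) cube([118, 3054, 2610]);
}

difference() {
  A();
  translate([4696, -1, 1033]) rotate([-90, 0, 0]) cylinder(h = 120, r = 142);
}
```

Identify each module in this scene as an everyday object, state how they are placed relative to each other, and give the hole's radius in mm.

The subtracted cylinder has r = 142 mm.

A is a house frame. The house frame has a circular hole through its front wall. The hole's radius is 142 mm.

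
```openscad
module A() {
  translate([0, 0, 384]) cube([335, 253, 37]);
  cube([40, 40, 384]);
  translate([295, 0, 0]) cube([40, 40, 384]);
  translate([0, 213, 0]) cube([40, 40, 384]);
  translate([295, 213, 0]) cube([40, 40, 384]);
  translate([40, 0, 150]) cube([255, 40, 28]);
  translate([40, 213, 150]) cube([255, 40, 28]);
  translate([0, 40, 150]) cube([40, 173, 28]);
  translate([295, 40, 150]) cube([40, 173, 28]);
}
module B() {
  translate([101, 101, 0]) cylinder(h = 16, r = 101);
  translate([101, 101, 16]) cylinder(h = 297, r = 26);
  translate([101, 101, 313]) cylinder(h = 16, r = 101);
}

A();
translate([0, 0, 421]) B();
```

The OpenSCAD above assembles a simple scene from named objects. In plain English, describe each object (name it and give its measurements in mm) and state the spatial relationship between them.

A is a four-legged stool. The seat is 335×253 mm, 37 mm thick, top at z = 421 mm. It stands on four square legs, each 40×40 mm in cross-section, from z = 0 to the seat underside, each flush with a corner of the seat. Four stretchers, 40 mm wide and 28 mm tall, connect adjacent legs with their undersides at z = 150 mm, each running between the inner faces of the legs it joins and aligned with the legs' outer faces on the other axis.

B is a spool: two coaxial disc flanges of radius 101 mm and thickness 16 mm, joined by a core cylinder of radius 26 mm and height 297 mm. The lower flange rests on z = 0 and the three cylinders share a vertical axis.

The spool is on top of the stool.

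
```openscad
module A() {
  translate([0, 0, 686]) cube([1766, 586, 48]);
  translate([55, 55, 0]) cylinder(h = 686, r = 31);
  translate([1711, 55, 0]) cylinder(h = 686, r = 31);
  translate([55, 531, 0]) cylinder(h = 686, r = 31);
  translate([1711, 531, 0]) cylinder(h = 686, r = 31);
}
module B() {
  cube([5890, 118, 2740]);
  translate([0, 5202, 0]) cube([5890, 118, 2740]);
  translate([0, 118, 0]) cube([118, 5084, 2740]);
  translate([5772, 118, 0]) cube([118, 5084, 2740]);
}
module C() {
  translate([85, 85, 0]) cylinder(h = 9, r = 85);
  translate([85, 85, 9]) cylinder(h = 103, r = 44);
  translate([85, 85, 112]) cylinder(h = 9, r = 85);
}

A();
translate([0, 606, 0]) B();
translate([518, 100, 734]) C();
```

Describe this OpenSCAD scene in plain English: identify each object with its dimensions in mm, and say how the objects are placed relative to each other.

A is a table with a 1766×586 mm rectangular top, 48 mm thick, top surface at z = 734 mm, supported by four round legs of 62 mm diameter, each leg's bounding box inset 24 mm from the nearest pair of top edges, running from the floor.

B is the wall frame of a small rectangular building: four walls, each 2740 mm tall and 118 mm thick, enclosing a footprint 5890 mm (x) by 5320 mm (y) outside-to-outside, with no floor or roof. The front and back walls (the −y and +y sides) span the full width; the two side walls fit between them.

C is a spool: two coaxial disc flanges of radius 85 mm and thickness 9 mm, joined by a core cylinder of radius 44 mm and height 103 mm. The lower flange rests on z = 0 and the three cylinders share a vertical axis.

The house frame is on the floor beside the table on its +y side. The spool is on top of the table.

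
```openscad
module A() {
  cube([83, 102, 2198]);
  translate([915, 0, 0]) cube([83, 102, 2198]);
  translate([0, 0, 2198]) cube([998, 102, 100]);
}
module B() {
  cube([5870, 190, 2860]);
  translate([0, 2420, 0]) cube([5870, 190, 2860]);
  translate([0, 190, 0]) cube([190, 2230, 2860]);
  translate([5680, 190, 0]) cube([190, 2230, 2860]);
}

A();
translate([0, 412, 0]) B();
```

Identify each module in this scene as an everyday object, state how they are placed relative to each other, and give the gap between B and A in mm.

A is a door frame. B is a house frame. The house frame is on the floor beside the door frame on its +y side. The gap between the house frame and the door frame is 310 mm.

The house frame's nearest face is 310 mm from the door frame's +y face.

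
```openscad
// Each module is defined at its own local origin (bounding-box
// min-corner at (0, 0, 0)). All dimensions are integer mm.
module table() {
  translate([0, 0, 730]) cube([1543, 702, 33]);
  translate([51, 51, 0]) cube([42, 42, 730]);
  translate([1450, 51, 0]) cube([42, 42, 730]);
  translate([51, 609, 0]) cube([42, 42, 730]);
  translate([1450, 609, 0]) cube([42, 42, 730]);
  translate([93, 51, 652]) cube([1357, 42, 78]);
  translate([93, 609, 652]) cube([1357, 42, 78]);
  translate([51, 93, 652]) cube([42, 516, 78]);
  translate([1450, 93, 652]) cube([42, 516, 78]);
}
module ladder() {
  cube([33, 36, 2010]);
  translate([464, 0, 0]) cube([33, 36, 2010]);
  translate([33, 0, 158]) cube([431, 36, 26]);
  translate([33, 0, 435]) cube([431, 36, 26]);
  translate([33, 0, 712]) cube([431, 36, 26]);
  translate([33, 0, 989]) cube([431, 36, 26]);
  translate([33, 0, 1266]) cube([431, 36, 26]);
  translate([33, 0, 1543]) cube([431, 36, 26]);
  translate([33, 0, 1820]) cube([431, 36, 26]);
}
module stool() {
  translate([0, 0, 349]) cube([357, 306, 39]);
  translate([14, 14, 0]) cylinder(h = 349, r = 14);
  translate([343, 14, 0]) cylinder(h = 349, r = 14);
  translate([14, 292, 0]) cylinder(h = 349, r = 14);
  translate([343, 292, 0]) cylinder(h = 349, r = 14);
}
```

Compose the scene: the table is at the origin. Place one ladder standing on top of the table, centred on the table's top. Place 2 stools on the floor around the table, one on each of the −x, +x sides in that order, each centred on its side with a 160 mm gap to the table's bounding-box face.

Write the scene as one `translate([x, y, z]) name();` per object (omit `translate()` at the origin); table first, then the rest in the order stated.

table();
translate([523, 333, 763]) ladder();
translate([-517, 198, 0]) stool();
translate([1703, 198, 0]) stool();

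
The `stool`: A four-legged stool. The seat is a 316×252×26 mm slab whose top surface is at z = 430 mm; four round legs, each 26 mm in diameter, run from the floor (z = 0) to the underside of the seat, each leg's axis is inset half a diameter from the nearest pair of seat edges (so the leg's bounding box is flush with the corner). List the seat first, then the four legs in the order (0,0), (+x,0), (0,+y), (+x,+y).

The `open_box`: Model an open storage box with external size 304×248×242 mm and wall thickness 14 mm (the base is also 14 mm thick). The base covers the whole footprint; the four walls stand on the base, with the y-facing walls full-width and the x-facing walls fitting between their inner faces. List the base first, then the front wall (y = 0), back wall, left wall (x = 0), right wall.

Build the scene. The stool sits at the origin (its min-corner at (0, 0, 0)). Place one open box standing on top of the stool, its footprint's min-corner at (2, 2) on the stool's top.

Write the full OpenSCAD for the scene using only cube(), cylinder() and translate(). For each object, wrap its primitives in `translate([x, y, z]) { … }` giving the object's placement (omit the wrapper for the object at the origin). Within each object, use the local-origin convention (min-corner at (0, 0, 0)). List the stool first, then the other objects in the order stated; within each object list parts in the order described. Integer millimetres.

translate([0, 0, 404]) cube([316, 252, 26]);
translate([13, 13, 0]) cylinder(h = 404, r = 13);
translate([303, 13, 0]) cylinder(h = 404, r = 13);
translate([13, 239, 0]) cylinder(h = 404, r = 13);
translate([303, 239, 0]) cylinder(h = 404, r = 13);
translate([2, 2, 430]) {
  cube([304, 248, 14]);
  translate([0, 0, 14]) cube([304, 14, 228]);
  translate([0, 234, 14]) cube([304, 14, 228]);
  translate([0, 14, 14]) cube([14, 220, 228]);
  translate([290, 14, 14]) cube([14, 220, 228]);
}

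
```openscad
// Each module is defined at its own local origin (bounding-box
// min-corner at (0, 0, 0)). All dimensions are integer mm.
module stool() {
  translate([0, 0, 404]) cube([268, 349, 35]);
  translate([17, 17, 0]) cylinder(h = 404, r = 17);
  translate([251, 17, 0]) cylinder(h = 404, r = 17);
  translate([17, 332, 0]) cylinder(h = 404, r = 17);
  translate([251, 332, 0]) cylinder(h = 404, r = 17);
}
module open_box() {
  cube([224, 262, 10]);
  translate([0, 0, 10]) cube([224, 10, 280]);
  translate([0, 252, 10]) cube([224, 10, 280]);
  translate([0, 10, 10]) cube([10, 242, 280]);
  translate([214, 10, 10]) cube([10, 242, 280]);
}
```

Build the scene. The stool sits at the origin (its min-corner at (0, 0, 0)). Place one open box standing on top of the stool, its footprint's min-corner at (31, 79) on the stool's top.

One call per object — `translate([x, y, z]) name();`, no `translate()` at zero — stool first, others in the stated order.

stool();
translate([31, 79, 439]) open_box();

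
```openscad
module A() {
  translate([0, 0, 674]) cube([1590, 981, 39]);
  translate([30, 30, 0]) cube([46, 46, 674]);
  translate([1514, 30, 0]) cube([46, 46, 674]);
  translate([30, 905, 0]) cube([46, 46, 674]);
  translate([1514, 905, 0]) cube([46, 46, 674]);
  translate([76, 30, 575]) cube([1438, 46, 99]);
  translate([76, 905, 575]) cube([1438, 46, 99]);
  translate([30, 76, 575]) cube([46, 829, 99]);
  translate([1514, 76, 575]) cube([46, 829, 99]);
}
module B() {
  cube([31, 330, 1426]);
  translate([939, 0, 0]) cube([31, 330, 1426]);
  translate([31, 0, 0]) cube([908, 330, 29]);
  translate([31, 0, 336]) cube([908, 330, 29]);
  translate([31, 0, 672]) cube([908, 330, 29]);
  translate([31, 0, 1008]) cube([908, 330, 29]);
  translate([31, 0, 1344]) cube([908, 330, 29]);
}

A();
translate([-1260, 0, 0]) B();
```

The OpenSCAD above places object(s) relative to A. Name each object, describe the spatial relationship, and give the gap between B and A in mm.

The bookshelf's nearest face is 290 mm from the table's −x face.

A is a table. B is a bookshelf. The bookshelf is on the floor beside the table on its −x side. The gap between the bookshelf and the table is 290 mm.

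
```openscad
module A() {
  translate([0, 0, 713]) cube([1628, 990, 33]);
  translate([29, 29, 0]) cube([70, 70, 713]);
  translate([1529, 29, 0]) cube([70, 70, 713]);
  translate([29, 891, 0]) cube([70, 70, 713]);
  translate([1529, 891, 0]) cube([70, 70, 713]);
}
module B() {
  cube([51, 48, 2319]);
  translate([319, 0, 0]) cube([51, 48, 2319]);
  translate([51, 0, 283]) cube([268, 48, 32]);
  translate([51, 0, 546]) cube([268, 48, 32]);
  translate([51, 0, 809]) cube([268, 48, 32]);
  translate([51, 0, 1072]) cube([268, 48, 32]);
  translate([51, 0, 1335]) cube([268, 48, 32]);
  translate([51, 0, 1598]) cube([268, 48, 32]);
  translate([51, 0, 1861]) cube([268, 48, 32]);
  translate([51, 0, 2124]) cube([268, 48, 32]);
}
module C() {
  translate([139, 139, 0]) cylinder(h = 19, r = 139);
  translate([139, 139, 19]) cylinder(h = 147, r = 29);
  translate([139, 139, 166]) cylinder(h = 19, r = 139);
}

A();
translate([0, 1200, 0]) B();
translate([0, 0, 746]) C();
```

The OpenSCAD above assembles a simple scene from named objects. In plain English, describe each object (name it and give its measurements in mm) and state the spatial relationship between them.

A is a rectangular dining table. The top is 1628×990×33 mm with its upper surface at z = 746 mm. It stands on four 70×70 mm square legs, each inset 29 mm from the nearest pair of top edges, running from the floor to the underside of the top.

B is a wooden ladder with two side rails of 51×48 mm section and 2319 mm height, set 370 mm apart overall. Between them run 8 rectangular rungs (48 mm deep, 32 mm thick), front faces flush with the rails' −y face. The bottom of the first rung is 283 mm above the floor and each subsequent rung is 263 mm higher than the one below.

C is a spool: two coaxial disc flanges of radius 139 mm and thickness 19 mm, joined by a core cylinder of radius 29 mm and height 147 mm. The lower flange rests on z = 0 and the three cylinders share a vertical axis.

The ladder is on the floor beside the table on its +y side. The spool is on top of the table.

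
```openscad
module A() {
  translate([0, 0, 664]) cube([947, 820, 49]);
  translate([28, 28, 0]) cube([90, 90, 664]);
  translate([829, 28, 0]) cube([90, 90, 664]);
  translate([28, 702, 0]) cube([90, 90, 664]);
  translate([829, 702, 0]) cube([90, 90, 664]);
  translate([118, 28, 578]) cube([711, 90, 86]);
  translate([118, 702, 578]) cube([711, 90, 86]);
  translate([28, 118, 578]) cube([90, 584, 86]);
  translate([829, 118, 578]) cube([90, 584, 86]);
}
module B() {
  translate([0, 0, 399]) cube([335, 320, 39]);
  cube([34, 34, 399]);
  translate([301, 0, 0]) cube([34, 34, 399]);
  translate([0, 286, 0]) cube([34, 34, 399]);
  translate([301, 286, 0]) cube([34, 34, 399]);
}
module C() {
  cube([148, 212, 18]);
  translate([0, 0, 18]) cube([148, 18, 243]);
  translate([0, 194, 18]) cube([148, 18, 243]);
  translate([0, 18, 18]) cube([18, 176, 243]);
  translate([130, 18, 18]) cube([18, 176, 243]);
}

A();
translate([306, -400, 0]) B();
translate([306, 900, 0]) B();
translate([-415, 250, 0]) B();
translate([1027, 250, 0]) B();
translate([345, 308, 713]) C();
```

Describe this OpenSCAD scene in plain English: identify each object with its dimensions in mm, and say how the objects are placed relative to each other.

A is a table: top 947 mm (x) × 820 mm (y), 49 mm thick, upper face at z = 713 mm, on four 90×90 mm square legs, each inset 28 mm from the nearest pair of top edges, running from z = 0 to the bottom of the top. Four apron rails, 90 mm thick and 86 mm tall, run between adjacent legs with their top edges flush with the underside of the top and their outer faces flush with the legs' outer faces.

B is a four-legged stool. The seat is a 335×320×39 mm slab whose top surface is at z = 438 mm; four square legs, each 34×34 mm in cross-section, run from the floor (z = 0) to the underside of the seat, each flush with a corner of the seat.

C is an open-topped rectangular box: outside dimensions 148×212×261 mm, with a uniform wall and base thickness of 18 mm. The base is a full 148×212 slab on the floor; four walls sit on top of the base. The front and back walls (the −y and +y sides) span the full width; the two side walls fit between them.

Four stools sit around the table at the −y, +y, −x, +x sides. The open box is on top of the table.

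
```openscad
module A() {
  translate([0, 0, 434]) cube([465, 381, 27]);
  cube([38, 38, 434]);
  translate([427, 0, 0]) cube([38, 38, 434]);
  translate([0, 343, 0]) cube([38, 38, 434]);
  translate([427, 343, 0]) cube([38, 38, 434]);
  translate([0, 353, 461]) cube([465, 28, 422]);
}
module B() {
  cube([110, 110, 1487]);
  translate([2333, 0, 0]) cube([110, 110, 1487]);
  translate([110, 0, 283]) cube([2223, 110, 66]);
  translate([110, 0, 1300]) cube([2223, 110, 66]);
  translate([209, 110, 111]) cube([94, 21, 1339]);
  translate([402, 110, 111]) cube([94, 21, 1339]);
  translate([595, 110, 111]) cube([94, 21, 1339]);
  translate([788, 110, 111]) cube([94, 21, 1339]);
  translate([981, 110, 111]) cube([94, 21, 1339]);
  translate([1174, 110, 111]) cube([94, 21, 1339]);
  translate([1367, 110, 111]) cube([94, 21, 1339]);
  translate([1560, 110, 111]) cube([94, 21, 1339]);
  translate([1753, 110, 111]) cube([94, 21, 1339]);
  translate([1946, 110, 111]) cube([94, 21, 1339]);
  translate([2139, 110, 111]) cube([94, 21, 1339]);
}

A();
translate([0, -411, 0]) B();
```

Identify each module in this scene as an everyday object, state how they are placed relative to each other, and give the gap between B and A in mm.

A is a chair. B is a fence section. The fence section is on the floor beside the chair on its −y side. The gap between the fence section and the chair is 280 mm.

The fence section's nearest face is 280 mm from the chair's −y face.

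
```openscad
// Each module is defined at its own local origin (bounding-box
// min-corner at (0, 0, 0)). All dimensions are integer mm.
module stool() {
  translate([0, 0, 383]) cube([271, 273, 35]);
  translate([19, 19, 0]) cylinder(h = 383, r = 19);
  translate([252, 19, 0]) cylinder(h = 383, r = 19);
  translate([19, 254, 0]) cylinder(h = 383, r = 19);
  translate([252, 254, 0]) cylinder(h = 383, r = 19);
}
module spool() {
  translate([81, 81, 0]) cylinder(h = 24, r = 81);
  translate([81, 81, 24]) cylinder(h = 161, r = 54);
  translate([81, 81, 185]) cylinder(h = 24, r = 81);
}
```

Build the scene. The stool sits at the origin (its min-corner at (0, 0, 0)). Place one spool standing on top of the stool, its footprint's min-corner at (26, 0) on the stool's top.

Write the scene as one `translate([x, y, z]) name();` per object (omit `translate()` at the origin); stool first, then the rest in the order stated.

stool();
translate([26, 0, 418]) spool();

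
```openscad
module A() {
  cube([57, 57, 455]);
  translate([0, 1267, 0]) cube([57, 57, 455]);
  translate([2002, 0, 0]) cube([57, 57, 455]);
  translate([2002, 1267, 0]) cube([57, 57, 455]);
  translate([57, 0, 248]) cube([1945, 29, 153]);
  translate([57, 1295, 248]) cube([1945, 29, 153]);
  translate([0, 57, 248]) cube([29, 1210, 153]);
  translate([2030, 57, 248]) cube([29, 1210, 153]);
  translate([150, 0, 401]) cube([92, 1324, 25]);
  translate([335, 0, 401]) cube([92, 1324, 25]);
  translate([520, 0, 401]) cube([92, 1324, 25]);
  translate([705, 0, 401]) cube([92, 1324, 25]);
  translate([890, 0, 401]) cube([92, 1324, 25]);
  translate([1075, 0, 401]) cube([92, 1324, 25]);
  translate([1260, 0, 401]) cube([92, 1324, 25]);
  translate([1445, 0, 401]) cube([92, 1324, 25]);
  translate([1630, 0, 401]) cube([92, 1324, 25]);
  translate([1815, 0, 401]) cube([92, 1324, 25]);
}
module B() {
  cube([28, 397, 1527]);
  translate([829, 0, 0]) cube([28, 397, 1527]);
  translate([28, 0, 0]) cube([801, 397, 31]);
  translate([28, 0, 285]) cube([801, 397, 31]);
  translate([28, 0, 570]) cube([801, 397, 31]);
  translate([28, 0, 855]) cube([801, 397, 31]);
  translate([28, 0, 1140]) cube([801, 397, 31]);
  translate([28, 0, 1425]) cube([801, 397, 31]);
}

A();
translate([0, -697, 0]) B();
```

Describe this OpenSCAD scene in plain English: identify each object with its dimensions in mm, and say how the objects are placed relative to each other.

A is a bed frame 2059 mm long (x) by 1324 mm wide (y). Four 57×57 mm corner posts, 455 mm tall, at the corners of the footprint. Four rails of 29 mm thickness and 153 mm height run between adjacent posts with their undersides at z = 248 mm, their outer faces flush with the outside of the frame (the two x-running rails run between the posts' inner faces; the two y-running rails run between the posts' inner faces). 10 slats, each 92 mm wide (x) and 25 mm thick, lie across the top of the two x-running rails, running the full 1324 mm width of the frame in y; the slats are evenly spaced along x between the inner faces of the end posts with equal gaps (rounded down to the nearest mm) at the −x end and between each pair — any rounding remainder accumulates at the +x end.

B is an open bookshelf. Two side panels, each 28 mm thick, 397 mm deep and 1527 mm tall, stand 857 mm apart (outside-to-outside). Between them sit 6 shelves, each 31 mm thick and 397 mm deep, spanning the full gap between the sides. The bottom shelf rests on the floor (its underside at z = 0) and the clear gap between one shelf's top and the next shelf's underside is 254 mm.

The bookshelf is on the floor beside the bed frame on its −y side.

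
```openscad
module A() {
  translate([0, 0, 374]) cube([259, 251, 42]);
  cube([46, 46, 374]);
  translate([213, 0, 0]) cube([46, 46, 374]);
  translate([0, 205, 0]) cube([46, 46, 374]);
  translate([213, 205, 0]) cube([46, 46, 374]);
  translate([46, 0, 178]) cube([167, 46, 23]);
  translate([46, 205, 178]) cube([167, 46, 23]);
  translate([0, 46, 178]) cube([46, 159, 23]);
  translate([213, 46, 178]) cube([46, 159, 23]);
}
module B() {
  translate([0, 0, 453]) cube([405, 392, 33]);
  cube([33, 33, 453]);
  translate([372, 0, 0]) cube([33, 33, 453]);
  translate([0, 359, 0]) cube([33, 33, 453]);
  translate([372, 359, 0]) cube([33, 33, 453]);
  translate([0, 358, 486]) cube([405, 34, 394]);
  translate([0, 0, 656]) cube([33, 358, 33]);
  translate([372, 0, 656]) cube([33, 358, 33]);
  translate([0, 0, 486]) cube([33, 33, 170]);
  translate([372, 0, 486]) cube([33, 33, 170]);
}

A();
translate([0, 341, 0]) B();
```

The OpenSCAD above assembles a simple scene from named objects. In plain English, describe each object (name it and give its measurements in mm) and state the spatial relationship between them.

A is a four-legged stool. The seat is 259×251 mm, 42 mm thick, top at z = 416 mm. It stands on four square legs, each 46×46 mm in cross-section, from z = 0 to the seat underside, each flush with a corner of the seat. Four stretchers, 46 mm wide and 23 mm tall, connect adjacent legs with their undersides at z = 178 mm, each running between the inner faces of the legs it joins and aligned with the legs' outer faces on the other axis.

B is a chair: 405×392 mm seat, 33 mm thick, top at z = 486 mm, on four 33 mm square corner legs flush with the seat edges. A 34 mm thick backrest slab spans the full seat width, extending 394 mm above the seat top, its back face flush with the seat's +y edge. Two armrests of 33×33 mm section run along each side from the seat's front edge to the front of the backrest, top faces 203 mm above the seat top and outer faces flush with the seat's x-edges; a 33×33 mm post under the front of each armrest stands on the seat at the front corner.

The chair is on the floor beside the stool on its +y side.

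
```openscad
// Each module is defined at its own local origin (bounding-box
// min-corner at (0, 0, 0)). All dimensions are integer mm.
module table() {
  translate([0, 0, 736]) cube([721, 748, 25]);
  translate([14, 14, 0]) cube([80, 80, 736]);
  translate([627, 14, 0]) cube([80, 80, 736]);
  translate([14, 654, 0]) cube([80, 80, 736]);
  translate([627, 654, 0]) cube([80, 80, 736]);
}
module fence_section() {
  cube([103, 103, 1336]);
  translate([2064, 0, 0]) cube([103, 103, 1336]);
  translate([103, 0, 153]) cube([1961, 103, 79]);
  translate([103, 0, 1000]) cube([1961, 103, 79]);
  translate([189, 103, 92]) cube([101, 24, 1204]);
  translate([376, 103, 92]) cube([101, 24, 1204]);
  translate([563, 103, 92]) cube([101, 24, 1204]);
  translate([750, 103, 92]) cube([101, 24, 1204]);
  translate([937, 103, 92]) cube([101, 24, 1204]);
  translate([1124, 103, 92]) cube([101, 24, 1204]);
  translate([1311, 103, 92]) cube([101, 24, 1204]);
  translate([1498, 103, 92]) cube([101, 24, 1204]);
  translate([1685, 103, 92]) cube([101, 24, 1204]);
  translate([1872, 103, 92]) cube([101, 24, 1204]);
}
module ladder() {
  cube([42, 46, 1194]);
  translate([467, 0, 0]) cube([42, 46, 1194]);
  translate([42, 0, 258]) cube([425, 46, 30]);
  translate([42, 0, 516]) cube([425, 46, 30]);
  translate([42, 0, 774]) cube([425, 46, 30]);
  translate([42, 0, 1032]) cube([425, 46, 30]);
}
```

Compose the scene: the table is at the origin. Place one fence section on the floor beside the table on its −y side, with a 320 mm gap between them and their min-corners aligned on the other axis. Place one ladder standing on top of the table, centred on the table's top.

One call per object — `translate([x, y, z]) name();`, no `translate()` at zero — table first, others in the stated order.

table();
translate([0, -447, 0]) fence_section();
translate([106, 351, 761]) ladder();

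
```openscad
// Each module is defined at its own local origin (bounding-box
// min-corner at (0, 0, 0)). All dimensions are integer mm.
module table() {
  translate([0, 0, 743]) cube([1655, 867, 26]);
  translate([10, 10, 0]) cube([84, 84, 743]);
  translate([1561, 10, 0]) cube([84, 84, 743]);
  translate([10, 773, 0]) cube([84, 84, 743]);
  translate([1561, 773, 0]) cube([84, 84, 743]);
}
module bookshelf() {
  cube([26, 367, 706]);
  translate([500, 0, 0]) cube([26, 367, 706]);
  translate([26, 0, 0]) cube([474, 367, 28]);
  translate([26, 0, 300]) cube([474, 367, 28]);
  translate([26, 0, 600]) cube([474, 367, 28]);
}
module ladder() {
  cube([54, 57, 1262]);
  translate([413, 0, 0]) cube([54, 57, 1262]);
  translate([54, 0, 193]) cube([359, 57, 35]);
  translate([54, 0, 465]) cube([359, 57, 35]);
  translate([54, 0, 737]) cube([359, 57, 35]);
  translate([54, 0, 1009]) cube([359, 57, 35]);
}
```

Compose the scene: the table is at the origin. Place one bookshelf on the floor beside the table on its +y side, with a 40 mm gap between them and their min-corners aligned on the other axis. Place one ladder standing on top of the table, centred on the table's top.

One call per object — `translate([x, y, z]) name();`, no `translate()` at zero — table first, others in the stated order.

table();
translate([0, 907, 0]) bookshelf();
translate([594, 405, 769]) ladder();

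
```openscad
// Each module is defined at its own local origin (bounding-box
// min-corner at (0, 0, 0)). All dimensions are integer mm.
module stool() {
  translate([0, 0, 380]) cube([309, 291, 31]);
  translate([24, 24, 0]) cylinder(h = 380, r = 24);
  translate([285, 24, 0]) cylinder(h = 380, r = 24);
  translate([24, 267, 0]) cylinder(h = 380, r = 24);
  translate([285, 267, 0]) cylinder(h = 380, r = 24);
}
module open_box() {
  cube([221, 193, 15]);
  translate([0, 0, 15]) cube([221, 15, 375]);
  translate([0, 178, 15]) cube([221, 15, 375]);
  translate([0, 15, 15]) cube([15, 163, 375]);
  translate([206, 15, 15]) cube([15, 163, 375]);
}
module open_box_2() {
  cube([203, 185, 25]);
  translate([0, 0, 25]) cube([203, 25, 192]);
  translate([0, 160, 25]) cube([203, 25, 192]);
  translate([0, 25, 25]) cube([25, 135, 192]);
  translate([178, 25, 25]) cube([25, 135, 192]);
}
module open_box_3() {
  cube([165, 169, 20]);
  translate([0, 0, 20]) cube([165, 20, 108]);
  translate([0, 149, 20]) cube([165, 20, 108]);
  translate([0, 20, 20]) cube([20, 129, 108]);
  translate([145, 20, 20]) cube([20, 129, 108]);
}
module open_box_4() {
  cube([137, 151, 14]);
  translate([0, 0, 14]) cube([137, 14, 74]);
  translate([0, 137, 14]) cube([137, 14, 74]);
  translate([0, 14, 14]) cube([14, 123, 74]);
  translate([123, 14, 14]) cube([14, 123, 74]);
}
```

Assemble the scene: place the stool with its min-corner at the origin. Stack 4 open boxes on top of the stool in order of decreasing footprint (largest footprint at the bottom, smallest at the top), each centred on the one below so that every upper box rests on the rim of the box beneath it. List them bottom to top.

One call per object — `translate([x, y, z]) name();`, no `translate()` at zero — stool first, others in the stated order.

stool();
translate([44, 49, 411]) open_box();
translate([53, 53, 801]) open_box_2();
translate([72, 61, 1018]) open_box_3();
translate([86, 70, 1146]) open_box_4();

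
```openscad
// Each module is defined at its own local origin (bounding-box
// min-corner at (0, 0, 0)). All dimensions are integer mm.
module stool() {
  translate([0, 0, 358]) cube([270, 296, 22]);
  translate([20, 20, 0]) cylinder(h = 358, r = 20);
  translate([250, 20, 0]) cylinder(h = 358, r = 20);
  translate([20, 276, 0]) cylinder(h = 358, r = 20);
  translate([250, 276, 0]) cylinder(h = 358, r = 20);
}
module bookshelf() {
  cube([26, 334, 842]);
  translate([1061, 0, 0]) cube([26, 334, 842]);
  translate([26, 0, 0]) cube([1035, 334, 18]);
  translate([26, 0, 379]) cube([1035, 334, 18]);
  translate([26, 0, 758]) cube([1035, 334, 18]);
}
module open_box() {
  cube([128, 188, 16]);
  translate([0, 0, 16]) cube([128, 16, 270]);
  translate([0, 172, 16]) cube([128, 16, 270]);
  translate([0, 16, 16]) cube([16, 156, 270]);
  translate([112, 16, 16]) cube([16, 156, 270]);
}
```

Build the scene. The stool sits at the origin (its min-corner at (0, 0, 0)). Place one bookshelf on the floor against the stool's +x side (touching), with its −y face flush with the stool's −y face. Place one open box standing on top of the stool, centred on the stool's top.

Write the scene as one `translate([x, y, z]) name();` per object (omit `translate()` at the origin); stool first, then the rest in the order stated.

stool();
translate([270, 0, 0]) bookshelf();
translate([71, 54, 380]) open_box();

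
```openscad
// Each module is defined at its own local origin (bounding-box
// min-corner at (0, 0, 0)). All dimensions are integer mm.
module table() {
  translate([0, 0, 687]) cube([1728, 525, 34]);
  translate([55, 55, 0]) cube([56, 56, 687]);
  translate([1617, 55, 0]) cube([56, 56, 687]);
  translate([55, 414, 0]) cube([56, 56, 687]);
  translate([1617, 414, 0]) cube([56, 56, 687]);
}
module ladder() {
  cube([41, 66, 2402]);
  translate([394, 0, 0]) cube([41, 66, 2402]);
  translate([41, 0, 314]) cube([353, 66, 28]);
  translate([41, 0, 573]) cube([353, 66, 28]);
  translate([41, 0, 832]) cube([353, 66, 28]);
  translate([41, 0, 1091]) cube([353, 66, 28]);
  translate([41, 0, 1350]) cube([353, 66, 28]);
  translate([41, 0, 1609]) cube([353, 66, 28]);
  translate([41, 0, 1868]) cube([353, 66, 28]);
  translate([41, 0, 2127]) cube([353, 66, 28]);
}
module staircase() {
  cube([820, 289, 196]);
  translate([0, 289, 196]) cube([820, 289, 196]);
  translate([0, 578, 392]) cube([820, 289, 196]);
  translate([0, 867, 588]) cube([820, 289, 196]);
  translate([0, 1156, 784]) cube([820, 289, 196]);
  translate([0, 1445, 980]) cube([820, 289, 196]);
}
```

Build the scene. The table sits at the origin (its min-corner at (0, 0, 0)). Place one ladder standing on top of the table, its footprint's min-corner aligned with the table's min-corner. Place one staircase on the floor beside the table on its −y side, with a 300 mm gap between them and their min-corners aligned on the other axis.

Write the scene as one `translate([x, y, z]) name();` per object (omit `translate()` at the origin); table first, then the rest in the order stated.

table();
translate([0, 0, 721]) ladder();
translate([0, -2034, 0]) staircase();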